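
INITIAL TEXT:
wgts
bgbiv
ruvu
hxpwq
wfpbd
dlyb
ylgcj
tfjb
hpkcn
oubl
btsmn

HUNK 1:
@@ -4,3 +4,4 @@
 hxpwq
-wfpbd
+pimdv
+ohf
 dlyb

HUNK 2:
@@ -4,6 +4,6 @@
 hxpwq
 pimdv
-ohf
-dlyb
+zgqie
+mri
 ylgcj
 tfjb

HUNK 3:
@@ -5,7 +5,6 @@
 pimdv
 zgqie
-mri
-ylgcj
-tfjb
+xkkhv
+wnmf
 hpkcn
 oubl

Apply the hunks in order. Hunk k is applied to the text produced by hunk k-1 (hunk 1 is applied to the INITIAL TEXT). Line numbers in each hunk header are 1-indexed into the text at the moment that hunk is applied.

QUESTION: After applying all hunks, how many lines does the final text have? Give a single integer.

Answer: 11

Derivation:
Hunk 1: at line 4 remove [wfpbd] add [pimdv,ohf] -> 12 lines: wgts bgbiv ruvu hxpwq pimdv ohf dlyb ylgcj tfjb hpkcn oubl btsmn
Hunk 2: at line 4 remove [ohf,dlyb] add [zgqie,mri] -> 12 lines: wgts bgbiv ruvu hxpwq pimdv zgqie mri ylgcj tfjb hpkcn oubl btsmn
Hunk 3: at line 5 remove [mri,ylgcj,tfjb] add [xkkhv,wnmf] -> 11 lines: wgts bgbiv ruvu hxpwq pimdv zgqie xkkhv wnmf hpkcn oubl btsmn
Final line count: 11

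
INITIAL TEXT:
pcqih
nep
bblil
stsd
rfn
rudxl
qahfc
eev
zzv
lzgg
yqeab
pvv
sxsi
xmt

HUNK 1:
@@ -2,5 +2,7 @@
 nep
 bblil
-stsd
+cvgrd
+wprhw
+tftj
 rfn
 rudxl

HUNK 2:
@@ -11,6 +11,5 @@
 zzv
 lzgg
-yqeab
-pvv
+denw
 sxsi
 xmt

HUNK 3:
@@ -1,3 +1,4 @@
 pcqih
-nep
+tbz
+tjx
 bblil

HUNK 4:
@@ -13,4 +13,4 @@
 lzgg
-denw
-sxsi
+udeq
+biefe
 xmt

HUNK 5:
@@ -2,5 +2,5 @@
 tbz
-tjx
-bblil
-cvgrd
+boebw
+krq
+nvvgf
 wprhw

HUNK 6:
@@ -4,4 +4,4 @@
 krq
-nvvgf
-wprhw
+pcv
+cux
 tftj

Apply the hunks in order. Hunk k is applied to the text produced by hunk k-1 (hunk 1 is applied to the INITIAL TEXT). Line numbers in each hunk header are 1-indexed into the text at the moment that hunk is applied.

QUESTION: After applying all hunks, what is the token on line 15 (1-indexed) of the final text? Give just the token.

Answer: biefe

Derivation:
Hunk 1: at line 2 remove [stsd] add [cvgrd,wprhw,tftj] -> 16 lines: pcqih nep bblil cvgrd wprhw tftj rfn rudxl qahfc eev zzv lzgg yqeab pvv sxsi xmt
Hunk 2: at line 11 remove [yqeab,pvv] add [denw] -> 15 lines: pcqih nep bblil cvgrd wprhw tftj rfn rudxl qahfc eev zzv lzgg denw sxsi xmt
Hunk 3: at line 1 remove [nep] add [tbz,tjx] -> 16 lines: pcqih tbz tjx bblil cvgrd wprhw tftj rfn rudxl qahfc eev zzv lzgg denw sxsi xmt
Hunk 4: at line 13 remove [denw,sxsi] add [udeq,biefe] -> 16 lines: pcqih tbz tjx bblil cvgrd wprhw tftj rfn rudxl qahfc eev zzv lzgg udeq biefe xmt
Hunk 5: at line 2 remove [tjx,bblil,cvgrd] add [boebw,krq,nvvgf] -> 16 lines: pcqih tbz boebw krq nvvgf wprhw tftj rfn rudxl qahfc eev zzv lzgg udeq biefe xmt
Hunk 6: at line 4 remove [nvvgf,wprhw] add [pcv,cux] -> 16 lines: pcqih tbz boebw krq pcv cux tftj rfn rudxl qahfc eev zzv lzgg udeq biefe xmt
Final line 15: biefe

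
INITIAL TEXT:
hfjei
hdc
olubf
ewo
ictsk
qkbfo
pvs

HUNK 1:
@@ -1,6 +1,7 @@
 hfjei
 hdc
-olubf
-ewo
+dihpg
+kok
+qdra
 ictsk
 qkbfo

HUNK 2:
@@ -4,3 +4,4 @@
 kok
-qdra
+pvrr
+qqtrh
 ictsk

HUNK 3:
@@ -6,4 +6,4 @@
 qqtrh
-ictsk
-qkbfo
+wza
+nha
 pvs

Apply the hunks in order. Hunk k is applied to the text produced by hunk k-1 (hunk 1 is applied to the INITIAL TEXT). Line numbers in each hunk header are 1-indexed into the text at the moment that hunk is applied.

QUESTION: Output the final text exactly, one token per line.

Hunk 1: at line 1 remove [olubf,ewo] add [dihpg,kok,qdra] -> 8 lines: hfjei hdc dihpg kok qdra ictsk qkbfo pvs
Hunk 2: at line 4 remove [qdra] add [pvrr,qqtrh] -> 9 lines: hfjei hdc dihpg kok pvrr qqtrh ictsk qkbfo pvs
Hunk 3: at line 6 remove [ictsk,qkbfo] add [wza,nha] -> 9 lines: hfjei hdc dihpg kok pvrr qqtrh wza nha pvs

Answer: hfjei
hdc
dihpg
kok
pvrr
qqtrh
wza
nha
pvs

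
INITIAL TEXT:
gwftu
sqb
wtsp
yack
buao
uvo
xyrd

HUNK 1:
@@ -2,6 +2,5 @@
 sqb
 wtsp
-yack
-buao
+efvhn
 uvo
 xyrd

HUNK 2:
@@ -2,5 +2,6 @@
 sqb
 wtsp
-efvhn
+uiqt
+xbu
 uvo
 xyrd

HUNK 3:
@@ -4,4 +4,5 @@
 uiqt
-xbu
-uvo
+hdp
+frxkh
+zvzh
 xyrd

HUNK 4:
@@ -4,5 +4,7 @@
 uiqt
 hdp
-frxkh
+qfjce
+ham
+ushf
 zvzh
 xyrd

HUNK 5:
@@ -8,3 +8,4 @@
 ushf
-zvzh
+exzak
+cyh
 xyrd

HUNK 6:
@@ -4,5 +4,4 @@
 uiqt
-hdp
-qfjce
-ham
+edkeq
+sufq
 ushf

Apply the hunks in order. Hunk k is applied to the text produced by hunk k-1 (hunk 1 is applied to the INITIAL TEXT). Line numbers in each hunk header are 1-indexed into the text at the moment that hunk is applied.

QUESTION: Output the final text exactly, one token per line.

Hunk 1: at line 2 remove [yack,buao] add [efvhn] -> 6 lines: gwftu sqb wtsp efvhn uvo xyrd
Hunk 2: at line 2 remove [efvhn] add [uiqt,xbu] -> 7 lines: gwftu sqb wtsp uiqt xbu uvo xyrd
Hunk 3: at line 4 remove [xbu,uvo] add [hdp,frxkh,zvzh] -> 8 lines: gwftu sqb wtsp uiqt hdp frxkh zvzh xyrd
Hunk 4: at line 4 remove [frxkh] add [qfjce,ham,ushf] -> 10 lines: gwftu sqb wtsp uiqt hdp qfjce ham ushf zvzh xyrd
Hunk 5: at line 8 remove [zvzh] add [exzak,cyh] -> 11 lines: gwftu sqb wtsp uiqt hdp qfjce ham ushf exzak cyh xyrd
Hunk 6: at line 4 remove [hdp,qfjce,ham] add [edkeq,sufq] -> 10 lines: gwftu sqb wtsp uiqt edkeq sufq ushf exzak cyh xyrd

Answer: gwftu
sqb
wtsp
uiqt
edkeq
sufq
ushf
exzak
cyh
xyrd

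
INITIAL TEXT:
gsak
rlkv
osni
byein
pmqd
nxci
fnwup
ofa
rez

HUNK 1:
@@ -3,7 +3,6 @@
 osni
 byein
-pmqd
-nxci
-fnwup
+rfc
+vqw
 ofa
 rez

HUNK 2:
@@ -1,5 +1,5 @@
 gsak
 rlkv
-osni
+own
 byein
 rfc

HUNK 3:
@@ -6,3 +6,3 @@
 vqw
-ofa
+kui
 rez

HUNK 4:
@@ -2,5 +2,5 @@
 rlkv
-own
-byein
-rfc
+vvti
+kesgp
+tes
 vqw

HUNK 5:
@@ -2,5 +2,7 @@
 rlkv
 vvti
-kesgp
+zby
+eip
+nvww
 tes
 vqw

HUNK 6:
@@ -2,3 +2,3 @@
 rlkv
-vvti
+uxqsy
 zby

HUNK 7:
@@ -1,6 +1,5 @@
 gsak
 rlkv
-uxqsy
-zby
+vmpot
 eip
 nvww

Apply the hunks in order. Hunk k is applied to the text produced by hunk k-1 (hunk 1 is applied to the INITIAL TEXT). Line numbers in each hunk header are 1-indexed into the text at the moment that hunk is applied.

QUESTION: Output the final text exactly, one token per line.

Answer: gsak
rlkv
vmpot
eip
nvww
tes
vqw
kui
rez

Derivation:
Hunk 1: at line 3 remove [pmqd,nxci,fnwup] add [rfc,vqw] -> 8 lines: gsak rlkv osni byein rfc vqw ofa rez
Hunk 2: at line 1 remove [osni] add [own] -> 8 lines: gsak rlkv own byein rfc vqw ofa rez
Hunk 3: at line 6 remove [ofa] add [kui] -> 8 lines: gsak rlkv own byein rfc vqw kui rez
Hunk 4: at line 2 remove [own,byein,rfc] add [vvti,kesgp,tes] -> 8 lines: gsak rlkv vvti kesgp tes vqw kui rez
Hunk 5: at line 2 remove [kesgp] add [zby,eip,nvww] -> 10 lines: gsak rlkv vvti zby eip nvww tes vqw kui rez
Hunk 6: at line 2 remove [vvti] add [uxqsy] -> 10 lines: gsak rlkv uxqsy zby eip nvww tes vqw kui rez
Hunk 7: at line 1 remove [uxqsy,zby] add [vmpot] -> 9 lines: gsak rlkv vmpot eip nvww tes vqw kui rez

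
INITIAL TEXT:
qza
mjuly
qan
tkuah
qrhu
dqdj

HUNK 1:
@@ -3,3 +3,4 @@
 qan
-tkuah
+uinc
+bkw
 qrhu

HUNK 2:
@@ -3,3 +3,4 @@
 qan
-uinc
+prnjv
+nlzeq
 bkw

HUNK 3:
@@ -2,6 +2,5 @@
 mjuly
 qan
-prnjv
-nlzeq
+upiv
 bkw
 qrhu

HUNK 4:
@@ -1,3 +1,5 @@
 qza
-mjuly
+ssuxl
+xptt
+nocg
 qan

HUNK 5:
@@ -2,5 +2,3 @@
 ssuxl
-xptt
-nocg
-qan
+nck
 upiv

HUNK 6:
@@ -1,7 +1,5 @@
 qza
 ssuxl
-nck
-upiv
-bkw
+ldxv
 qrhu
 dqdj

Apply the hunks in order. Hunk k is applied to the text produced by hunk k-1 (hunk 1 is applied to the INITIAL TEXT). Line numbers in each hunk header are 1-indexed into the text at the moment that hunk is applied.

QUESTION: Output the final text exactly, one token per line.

Hunk 1: at line 3 remove [tkuah] add [uinc,bkw] -> 7 lines: qza mjuly qan uinc bkw qrhu dqdj
Hunk 2: at line 3 remove [uinc] add [prnjv,nlzeq] -> 8 lines: qza mjuly qan prnjv nlzeq bkw qrhu dqdj
Hunk 3: at line 2 remove [prnjv,nlzeq] add [upiv] -> 7 lines: qza mjuly qan upiv bkw qrhu dqdj
Hunk 4: at line 1 remove [mjuly] add [ssuxl,xptt,nocg] -> 9 lines: qza ssuxl xptt nocg qan upiv bkw qrhu dqdj
Hunk 5: at line 2 remove [xptt,nocg,qan] add [nck] -> 7 lines: qza ssuxl nck upiv bkw qrhu dqdj
Hunk 6: at line 1 remove [nck,upiv,bkw] add [ldxv] -> 5 lines: qza ssuxl ldxv qrhu dqdj

Answer: qza
ssuxl
ldxv
qrhu
dqdj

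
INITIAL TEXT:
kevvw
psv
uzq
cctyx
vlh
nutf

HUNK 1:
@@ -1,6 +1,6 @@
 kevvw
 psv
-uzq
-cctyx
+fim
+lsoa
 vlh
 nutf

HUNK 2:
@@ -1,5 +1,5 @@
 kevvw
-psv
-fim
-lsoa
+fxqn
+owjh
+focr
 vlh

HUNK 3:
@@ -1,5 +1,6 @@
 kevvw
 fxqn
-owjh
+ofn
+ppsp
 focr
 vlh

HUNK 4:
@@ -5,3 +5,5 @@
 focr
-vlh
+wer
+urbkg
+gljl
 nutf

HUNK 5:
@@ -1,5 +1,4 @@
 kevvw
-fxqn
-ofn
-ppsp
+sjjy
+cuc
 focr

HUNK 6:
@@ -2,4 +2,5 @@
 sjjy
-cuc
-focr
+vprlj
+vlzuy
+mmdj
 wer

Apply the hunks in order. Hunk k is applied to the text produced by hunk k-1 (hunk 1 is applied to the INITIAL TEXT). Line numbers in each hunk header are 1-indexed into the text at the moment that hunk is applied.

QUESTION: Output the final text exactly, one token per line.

Answer: kevvw
sjjy
vprlj
vlzuy
mmdj
wer
urbkg
gljl
nutf

Derivation:
Hunk 1: at line 1 remove [uzq,cctyx] add [fim,lsoa] -> 6 lines: kevvw psv fim lsoa vlh nutf
Hunk 2: at line 1 remove [psv,fim,lsoa] add [fxqn,owjh,focr] -> 6 lines: kevvw fxqn owjh focr vlh nutf
Hunk 3: at line 1 remove [owjh] add [ofn,ppsp] -> 7 lines: kevvw fxqn ofn ppsp focr vlh nutf
Hunk 4: at line 5 remove [vlh] add [wer,urbkg,gljl] -> 9 lines: kevvw fxqn ofn ppsp focr wer urbkg gljl nutf
Hunk 5: at line 1 remove [fxqn,ofn,ppsp] add [sjjy,cuc] -> 8 lines: kevvw sjjy cuc focr wer urbkg gljl nutf
Hunk 6: at line 2 remove [cuc,focr] add [vprlj,vlzuy,mmdj] -> 9 lines: kevvw sjjy vprlj vlzuy mmdj wer urbkg gljl nutf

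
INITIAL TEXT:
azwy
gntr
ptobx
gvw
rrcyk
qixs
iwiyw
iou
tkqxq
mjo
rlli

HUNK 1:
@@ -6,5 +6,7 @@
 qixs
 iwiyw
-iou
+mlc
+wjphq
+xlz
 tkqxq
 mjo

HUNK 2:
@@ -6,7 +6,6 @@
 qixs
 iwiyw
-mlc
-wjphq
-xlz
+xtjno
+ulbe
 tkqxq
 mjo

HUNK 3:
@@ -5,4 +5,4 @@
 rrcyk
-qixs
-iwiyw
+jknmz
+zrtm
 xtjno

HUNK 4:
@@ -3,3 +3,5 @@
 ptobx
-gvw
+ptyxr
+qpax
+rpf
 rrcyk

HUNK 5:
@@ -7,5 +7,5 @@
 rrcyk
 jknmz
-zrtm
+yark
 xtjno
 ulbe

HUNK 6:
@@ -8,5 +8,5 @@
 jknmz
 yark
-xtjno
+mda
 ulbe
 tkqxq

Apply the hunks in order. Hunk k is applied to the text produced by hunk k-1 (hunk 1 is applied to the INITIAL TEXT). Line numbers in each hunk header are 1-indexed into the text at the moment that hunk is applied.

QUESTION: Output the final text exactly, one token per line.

Hunk 1: at line 6 remove [iou] add [mlc,wjphq,xlz] -> 13 lines: azwy gntr ptobx gvw rrcyk qixs iwiyw mlc wjphq xlz tkqxq mjo rlli
Hunk 2: at line 6 remove [mlc,wjphq,xlz] add [xtjno,ulbe] -> 12 lines: azwy gntr ptobx gvw rrcyk qixs iwiyw xtjno ulbe tkqxq mjo rlli
Hunk 3: at line 5 remove [qixs,iwiyw] add [jknmz,zrtm] -> 12 lines: azwy gntr ptobx gvw rrcyk jknmz zrtm xtjno ulbe tkqxq mjo rlli
Hunk 4: at line 3 remove [gvw] add [ptyxr,qpax,rpf] -> 14 lines: azwy gntr ptobx ptyxr qpax rpf rrcyk jknmz zrtm xtjno ulbe tkqxq mjo rlli
Hunk 5: at line 7 remove [zrtm] add [yark] -> 14 lines: azwy gntr ptobx ptyxr qpax rpf rrcyk jknmz yark xtjno ulbe tkqxq mjo rlli
Hunk 6: at line 8 remove [xtjno] add [mda] -> 14 lines: azwy gntr ptobx ptyxr qpax rpf rrcyk jknmz yark mda ulbe tkqxq mjo rlli

Answer: azwy
gntr
ptobx
ptyxr
qpax
rpf
rrcyk
jknmz
yark
mda
ulbe
tkqxq
mjo
rlli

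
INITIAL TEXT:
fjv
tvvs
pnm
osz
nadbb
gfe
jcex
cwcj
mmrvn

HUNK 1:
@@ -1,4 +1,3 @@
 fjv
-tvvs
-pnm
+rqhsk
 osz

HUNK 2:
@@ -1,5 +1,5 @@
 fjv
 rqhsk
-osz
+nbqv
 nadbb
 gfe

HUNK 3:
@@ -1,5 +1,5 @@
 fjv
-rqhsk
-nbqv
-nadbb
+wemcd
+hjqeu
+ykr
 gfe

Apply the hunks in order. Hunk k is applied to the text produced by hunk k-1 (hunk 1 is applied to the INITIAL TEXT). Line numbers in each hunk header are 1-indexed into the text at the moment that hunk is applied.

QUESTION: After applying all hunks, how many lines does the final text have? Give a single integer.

Hunk 1: at line 1 remove [tvvs,pnm] add [rqhsk] -> 8 lines: fjv rqhsk osz nadbb gfe jcex cwcj mmrvn
Hunk 2: at line 1 remove [osz] add [nbqv] -> 8 lines: fjv rqhsk nbqv nadbb gfe jcex cwcj mmrvn
Hunk 3: at line 1 remove [rqhsk,nbqv,nadbb] add [wemcd,hjqeu,ykr] -> 8 lines: fjv wemcd hjqeu ykr gfe jcex cwcj mmrvn
Final line count: 8

Answer: 8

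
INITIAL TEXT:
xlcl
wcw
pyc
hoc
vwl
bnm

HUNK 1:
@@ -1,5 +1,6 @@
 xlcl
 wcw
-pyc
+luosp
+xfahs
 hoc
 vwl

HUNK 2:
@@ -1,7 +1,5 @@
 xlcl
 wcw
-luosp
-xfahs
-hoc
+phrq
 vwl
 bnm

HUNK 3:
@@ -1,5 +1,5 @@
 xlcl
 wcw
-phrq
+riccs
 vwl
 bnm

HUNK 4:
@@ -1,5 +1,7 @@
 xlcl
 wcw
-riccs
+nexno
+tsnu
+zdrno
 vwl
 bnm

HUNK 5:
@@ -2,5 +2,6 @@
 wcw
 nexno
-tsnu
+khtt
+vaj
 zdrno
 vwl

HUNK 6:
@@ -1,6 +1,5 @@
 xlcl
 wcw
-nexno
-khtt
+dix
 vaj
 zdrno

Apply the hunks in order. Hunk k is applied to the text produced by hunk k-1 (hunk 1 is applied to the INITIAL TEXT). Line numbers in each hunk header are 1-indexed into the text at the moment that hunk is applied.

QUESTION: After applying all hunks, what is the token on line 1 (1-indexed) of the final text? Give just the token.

Hunk 1: at line 1 remove [pyc] add [luosp,xfahs] -> 7 lines: xlcl wcw luosp xfahs hoc vwl bnm
Hunk 2: at line 1 remove [luosp,xfahs,hoc] add [phrq] -> 5 lines: xlcl wcw phrq vwl bnm
Hunk 3: at line 1 remove [phrq] add [riccs] -> 5 lines: xlcl wcw riccs vwl bnm
Hunk 4: at line 1 remove [riccs] add [nexno,tsnu,zdrno] -> 7 lines: xlcl wcw nexno tsnu zdrno vwl bnm
Hunk 5: at line 2 remove [tsnu] add [khtt,vaj] -> 8 lines: xlcl wcw nexno khtt vaj zdrno vwl bnm
Hunk 6: at line 1 remove [nexno,khtt] add [dix] -> 7 lines: xlcl wcw dix vaj zdrno vwl bnm
Final line 1: xlcl

Answer: xlcl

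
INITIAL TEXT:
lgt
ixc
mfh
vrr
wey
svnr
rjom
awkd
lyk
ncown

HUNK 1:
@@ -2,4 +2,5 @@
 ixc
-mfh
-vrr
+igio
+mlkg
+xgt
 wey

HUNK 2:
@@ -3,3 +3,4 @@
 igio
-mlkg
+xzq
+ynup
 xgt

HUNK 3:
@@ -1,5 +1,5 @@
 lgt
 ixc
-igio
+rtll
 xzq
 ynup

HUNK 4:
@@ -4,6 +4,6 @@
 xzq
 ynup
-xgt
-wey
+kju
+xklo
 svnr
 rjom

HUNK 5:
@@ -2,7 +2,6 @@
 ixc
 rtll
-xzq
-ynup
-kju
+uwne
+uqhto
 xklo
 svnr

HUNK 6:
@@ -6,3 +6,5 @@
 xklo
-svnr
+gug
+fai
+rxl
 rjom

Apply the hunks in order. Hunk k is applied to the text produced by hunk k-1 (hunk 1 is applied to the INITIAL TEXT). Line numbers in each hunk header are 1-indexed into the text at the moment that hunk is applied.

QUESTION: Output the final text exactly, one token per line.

Answer: lgt
ixc
rtll
uwne
uqhto
xklo
gug
fai
rxl
rjom
awkd
lyk
ncown

Derivation:
Hunk 1: at line 2 remove [mfh,vrr] add [igio,mlkg,xgt] -> 11 lines: lgt ixc igio mlkg xgt wey svnr rjom awkd lyk ncown
Hunk 2: at line 3 remove [mlkg] add [xzq,ynup] -> 12 lines: lgt ixc igio xzq ynup xgt wey svnr rjom awkd lyk ncown
Hunk 3: at line 1 remove [igio] add [rtll] -> 12 lines: lgt ixc rtll xzq ynup xgt wey svnr rjom awkd lyk ncown
Hunk 4: at line 4 remove [xgt,wey] add [kju,xklo] -> 12 lines: lgt ixc rtll xzq ynup kju xklo svnr rjom awkd lyk ncown
Hunk 5: at line 2 remove [xzq,ynup,kju] add [uwne,uqhto] -> 11 lines: lgt ixc rtll uwne uqhto xklo svnr rjom awkd lyk ncown
Hunk 6: at line 6 remove [svnr] add [gug,fai,rxl] -> 13 lines: lgt ixc rtll uwne uqhto xklo gug fai rxl rjom awkd lyk ncown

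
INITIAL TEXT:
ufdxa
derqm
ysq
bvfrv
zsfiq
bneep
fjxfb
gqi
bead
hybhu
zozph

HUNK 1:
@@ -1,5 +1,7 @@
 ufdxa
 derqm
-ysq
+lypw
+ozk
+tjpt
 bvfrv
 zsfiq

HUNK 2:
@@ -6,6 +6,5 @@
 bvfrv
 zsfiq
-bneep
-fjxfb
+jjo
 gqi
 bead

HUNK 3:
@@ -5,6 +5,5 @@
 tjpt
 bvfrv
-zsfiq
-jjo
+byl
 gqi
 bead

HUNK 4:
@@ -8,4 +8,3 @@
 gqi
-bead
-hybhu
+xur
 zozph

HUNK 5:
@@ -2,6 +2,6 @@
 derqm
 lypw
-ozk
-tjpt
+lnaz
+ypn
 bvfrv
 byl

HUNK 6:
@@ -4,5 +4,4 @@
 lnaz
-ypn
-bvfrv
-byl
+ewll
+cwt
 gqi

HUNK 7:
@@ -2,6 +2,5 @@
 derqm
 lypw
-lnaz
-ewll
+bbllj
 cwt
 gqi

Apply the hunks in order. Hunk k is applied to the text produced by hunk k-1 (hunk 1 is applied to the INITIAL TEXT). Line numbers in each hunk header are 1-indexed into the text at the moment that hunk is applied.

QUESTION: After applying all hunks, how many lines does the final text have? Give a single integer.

Hunk 1: at line 1 remove [ysq] add [lypw,ozk,tjpt] -> 13 lines: ufdxa derqm lypw ozk tjpt bvfrv zsfiq bneep fjxfb gqi bead hybhu zozph
Hunk 2: at line 6 remove [bneep,fjxfb] add [jjo] -> 12 lines: ufdxa derqm lypw ozk tjpt bvfrv zsfiq jjo gqi bead hybhu zozph
Hunk 3: at line 5 remove [zsfiq,jjo] add [byl] -> 11 lines: ufdxa derqm lypw ozk tjpt bvfrv byl gqi bead hybhu zozph
Hunk 4: at line 8 remove [bead,hybhu] add [xur] -> 10 lines: ufdxa derqm lypw ozk tjpt bvfrv byl gqi xur zozph
Hunk 5: at line 2 remove [ozk,tjpt] add [lnaz,ypn] -> 10 lines: ufdxa derqm lypw lnaz ypn bvfrv byl gqi xur zozph
Hunk 6: at line 4 remove [ypn,bvfrv,byl] add [ewll,cwt] -> 9 lines: ufdxa derqm lypw lnaz ewll cwt gqi xur zozph
Hunk 7: at line 2 remove [lnaz,ewll] add [bbllj] -> 8 lines: ufdxa derqm lypw bbllj cwt gqi xur zozph
Final line count: 8

Answer: 8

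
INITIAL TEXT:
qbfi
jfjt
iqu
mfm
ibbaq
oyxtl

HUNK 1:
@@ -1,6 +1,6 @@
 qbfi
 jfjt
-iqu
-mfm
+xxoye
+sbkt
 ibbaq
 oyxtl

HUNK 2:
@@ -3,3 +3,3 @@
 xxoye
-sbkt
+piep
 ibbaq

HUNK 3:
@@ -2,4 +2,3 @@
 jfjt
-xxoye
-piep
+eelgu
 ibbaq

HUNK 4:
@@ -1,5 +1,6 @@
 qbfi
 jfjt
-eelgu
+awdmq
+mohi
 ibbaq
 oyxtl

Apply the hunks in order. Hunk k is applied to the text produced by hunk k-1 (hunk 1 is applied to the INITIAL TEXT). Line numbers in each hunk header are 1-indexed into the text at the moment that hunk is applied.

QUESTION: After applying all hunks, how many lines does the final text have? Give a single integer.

Answer: 6

Derivation:
Hunk 1: at line 1 remove [iqu,mfm] add [xxoye,sbkt] -> 6 lines: qbfi jfjt xxoye sbkt ibbaq oyxtl
Hunk 2: at line 3 remove [sbkt] add [piep] -> 6 lines: qbfi jfjt xxoye piep ibbaq oyxtl
Hunk 3: at line 2 remove [xxoye,piep] add [eelgu] -> 5 lines: qbfi jfjt eelgu ibbaq oyxtl
Hunk 4: at line 1 remove [eelgu] add [awdmq,mohi] -> 6 lines: qbfi jfjt awdmq mohi ibbaq oyxtl
Final line count: 6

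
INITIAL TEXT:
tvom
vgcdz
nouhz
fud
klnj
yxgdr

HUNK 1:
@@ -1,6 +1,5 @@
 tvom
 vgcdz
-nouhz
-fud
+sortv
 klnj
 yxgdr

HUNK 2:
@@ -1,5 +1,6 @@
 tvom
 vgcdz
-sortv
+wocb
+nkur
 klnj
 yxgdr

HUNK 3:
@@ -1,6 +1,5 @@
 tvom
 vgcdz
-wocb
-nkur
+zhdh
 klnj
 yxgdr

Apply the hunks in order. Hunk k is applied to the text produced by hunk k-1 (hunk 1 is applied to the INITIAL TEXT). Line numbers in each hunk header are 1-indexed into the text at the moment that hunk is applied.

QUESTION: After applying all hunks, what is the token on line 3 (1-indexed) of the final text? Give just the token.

Answer: zhdh

Derivation:
Hunk 1: at line 1 remove [nouhz,fud] add [sortv] -> 5 lines: tvom vgcdz sortv klnj yxgdr
Hunk 2: at line 1 remove [sortv] add [wocb,nkur] -> 6 lines: tvom vgcdz wocb nkur klnj yxgdr
Hunk 3: at line 1 remove [wocb,nkur] add [zhdh] -> 5 lines: tvom vgcdz zhdh klnj yxgdr
Final line 3: zhdh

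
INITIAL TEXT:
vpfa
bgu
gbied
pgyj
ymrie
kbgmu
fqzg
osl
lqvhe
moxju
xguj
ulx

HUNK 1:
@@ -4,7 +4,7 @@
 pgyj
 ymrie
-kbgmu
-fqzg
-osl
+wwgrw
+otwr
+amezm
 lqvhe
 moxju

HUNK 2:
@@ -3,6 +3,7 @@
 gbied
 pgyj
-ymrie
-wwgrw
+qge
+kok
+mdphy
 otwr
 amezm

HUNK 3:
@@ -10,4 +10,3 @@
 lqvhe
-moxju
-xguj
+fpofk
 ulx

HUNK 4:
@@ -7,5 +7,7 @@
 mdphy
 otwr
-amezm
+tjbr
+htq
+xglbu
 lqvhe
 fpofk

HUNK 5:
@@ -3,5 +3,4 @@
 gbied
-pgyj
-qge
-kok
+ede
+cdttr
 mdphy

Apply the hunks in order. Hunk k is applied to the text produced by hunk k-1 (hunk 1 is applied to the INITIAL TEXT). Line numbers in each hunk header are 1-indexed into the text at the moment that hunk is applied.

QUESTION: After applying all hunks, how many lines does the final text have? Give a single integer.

Hunk 1: at line 4 remove [kbgmu,fqzg,osl] add [wwgrw,otwr,amezm] -> 12 lines: vpfa bgu gbied pgyj ymrie wwgrw otwr amezm lqvhe moxju xguj ulx
Hunk 2: at line 3 remove [ymrie,wwgrw] add [qge,kok,mdphy] -> 13 lines: vpfa bgu gbied pgyj qge kok mdphy otwr amezm lqvhe moxju xguj ulx
Hunk 3: at line 10 remove [moxju,xguj] add [fpofk] -> 12 lines: vpfa bgu gbied pgyj qge kok mdphy otwr amezm lqvhe fpofk ulx
Hunk 4: at line 7 remove [amezm] add [tjbr,htq,xglbu] -> 14 lines: vpfa bgu gbied pgyj qge kok mdphy otwr tjbr htq xglbu lqvhe fpofk ulx
Hunk 5: at line 3 remove [pgyj,qge,kok] add [ede,cdttr] -> 13 lines: vpfa bgu gbied ede cdttr mdphy otwr tjbr htq xglbu lqvhe fpofk ulx
Final line count: 13

Answer: 13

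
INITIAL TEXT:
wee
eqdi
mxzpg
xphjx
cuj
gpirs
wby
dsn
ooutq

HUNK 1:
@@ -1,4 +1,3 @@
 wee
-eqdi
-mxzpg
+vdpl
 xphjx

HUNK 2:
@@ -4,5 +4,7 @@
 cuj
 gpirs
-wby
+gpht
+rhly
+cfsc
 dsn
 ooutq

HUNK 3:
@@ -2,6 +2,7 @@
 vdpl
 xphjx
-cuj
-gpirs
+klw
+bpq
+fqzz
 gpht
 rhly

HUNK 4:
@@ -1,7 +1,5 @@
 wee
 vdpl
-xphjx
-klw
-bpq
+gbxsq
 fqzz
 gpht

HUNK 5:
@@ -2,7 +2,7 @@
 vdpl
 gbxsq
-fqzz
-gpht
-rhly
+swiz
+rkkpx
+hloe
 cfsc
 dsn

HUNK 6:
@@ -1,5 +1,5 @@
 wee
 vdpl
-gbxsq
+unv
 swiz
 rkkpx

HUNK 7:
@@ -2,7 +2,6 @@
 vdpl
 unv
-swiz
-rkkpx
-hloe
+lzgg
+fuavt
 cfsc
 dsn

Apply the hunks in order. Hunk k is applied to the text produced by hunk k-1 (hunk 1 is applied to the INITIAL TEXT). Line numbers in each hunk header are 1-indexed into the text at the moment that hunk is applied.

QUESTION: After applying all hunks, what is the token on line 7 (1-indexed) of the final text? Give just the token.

Answer: dsn

Derivation:
Hunk 1: at line 1 remove [eqdi,mxzpg] add [vdpl] -> 8 lines: wee vdpl xphjx cuj gpirs wby dsn ooutq
Hunk 2: at line 4 remove [wby] add [gpht,rhly,cfsc] -> 10 lines: wee vdpl xphjx cuj gpirs gpht rhly cfsc dsn ooutq
Hunk 3: at line 2 remove [cuj,gpirs] add [klw,bpq,fqzz] -> 11 lines: wee vdpl xphjx klw bpq fqzz gpht rhly cfsc dsn ooutq
Hunk 4: at line 1 remove [xphjx,klw,bpq] add [gbxsq] -> 9 lines: wee vdpl gbxsq fqzz gpht rhly cfsc dsn ooutq
Hunk 5: at line 2 remove [fqzz,gpht,rhly] add [swiz,rkkpx,hloe] -> 9 lines: wee vdpl gbxsq swiz rkkpx hloe cfsc dsn ooutq
Hunk 6: at line 1 remove [gbxsq] add [unv] -> 9 lines: wee vdpl unv swiz rkkpx hloe cfsc dsn ooutq
Hunk 7: at line 2 remove [swiz,rkkpx,hloe] add [lzgg,fuavt] -> 8 lines: wee vdpl unv lzgg fuavt cfsc dsn ooutq
Final line 7: dsn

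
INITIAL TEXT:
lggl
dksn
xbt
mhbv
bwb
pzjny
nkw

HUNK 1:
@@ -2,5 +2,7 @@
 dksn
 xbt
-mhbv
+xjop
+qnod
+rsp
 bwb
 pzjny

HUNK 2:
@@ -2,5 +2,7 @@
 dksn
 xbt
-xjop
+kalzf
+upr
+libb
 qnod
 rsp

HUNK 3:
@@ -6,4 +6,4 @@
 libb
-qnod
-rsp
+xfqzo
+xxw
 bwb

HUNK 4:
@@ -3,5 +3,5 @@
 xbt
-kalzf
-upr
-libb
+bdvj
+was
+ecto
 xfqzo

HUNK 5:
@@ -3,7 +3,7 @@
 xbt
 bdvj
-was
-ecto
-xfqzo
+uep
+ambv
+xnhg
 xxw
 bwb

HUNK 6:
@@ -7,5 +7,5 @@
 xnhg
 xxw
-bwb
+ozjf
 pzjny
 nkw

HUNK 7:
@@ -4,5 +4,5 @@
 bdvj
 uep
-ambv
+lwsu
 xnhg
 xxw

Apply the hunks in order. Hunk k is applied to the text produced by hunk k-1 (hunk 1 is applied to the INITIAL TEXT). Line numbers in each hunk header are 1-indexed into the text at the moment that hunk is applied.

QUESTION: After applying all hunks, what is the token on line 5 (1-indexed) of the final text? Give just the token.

Answer: uep

Derivation:
Hunk 1: at line 2 remove [mhbv] add [xjop,qnod,rsp] -> 9 lines: lggl dksn xbt xjop qnod rsp bwb pzjny nkw
Hunk 2: at line 2 remove [xjop] add [kalzf,upr,libb] -> 11 lines: lggl dksn xbt kalzf upr libb qnod rsp bwb pzjny nkw
Hunk 3: at line 6 remove [qnod,rsp] add [xfqzo,xxw] -> 11 lines: lggl dksn xbt kalzf upr libb xfqzo xxw bwb pzjny nkw
Hunk 4: at line 3 remove [kalzf,upr,libb] add [bdvj,was,ecto] -> 11 lines: lggl dksn xbt bdvj was ecto xfqzo xxw bwb pzjny nkw
Hunk 5: at line 3 remove [was,ecto,xfqzo] add [uep,ambv,xnhg] -> 11 lines: lggl dksn xbt bdvj uep ambv xnhg xxw bwb pzjny nkw
Hunk 6: at line 7 remove [bwb] add [ozjf] -> 11 lines: lggl dksn xbt bdvj uep ambv xnhg xxw ozjf pzjny nkw
Hunk 7: at line 4 remove [ambv] add [lwsu] -> 11 lines: lggl dksn xbt bdvj uep lwsu xnhg xxw ozjf pzjny nkw
Final line 5: uep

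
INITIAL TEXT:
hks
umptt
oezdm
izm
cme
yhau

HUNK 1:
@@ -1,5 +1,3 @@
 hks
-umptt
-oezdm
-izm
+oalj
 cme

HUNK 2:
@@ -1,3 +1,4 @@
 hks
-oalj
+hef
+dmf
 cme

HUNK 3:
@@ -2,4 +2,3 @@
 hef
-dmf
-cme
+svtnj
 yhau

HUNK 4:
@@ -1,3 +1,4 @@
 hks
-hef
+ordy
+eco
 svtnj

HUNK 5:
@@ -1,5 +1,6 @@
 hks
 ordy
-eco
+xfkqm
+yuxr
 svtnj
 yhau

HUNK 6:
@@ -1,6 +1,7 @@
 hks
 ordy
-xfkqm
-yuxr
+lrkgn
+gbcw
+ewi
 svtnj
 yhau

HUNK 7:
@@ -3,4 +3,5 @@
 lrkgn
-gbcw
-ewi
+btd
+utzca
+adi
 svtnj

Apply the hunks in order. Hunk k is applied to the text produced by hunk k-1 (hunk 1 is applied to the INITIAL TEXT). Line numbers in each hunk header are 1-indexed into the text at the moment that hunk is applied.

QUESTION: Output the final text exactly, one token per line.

Answer: hks
ordy
lrkgn
btd
utzca
adi
svtnj
yhau

Derivation:
Hunk 1: at line 1 remove [umptt,oezdm,izm] add [oalj] -> 4 lines: hks oalj cme yhau
Hunk 2: at line 1 remove [oalj] add [hef,dmf] -> 5 lines: hks hef dmf cme yhau
Hunk 3: at line 2 remove [dmf,cme] add [svtnj] -> 4 lines: hks hef svtnj yhau
Hunk 4: at line 1 remove [hef] add [ordy,eco] -> 5 lines: hks ordy eco svtnj yhau
Hunk 5: at line 1 remove [eco] add [xfkqm,yuxr] -> 6 lines: hks ordy xfkqm yuxr svtnj yhau
Hunk 6: at line 1 remove [xfkqm,yuxr] add [lrkgn,gbcw,ewi] -> 7 lines: hks ordy lrkgn gbcw ewi svtnj yhau
Hunk 7: at line 3 remove [gbcw,ewi] add [btd,utzca,adi] -> 8 lines: hks ordy lrkgn btd utzca adi svtnj yhau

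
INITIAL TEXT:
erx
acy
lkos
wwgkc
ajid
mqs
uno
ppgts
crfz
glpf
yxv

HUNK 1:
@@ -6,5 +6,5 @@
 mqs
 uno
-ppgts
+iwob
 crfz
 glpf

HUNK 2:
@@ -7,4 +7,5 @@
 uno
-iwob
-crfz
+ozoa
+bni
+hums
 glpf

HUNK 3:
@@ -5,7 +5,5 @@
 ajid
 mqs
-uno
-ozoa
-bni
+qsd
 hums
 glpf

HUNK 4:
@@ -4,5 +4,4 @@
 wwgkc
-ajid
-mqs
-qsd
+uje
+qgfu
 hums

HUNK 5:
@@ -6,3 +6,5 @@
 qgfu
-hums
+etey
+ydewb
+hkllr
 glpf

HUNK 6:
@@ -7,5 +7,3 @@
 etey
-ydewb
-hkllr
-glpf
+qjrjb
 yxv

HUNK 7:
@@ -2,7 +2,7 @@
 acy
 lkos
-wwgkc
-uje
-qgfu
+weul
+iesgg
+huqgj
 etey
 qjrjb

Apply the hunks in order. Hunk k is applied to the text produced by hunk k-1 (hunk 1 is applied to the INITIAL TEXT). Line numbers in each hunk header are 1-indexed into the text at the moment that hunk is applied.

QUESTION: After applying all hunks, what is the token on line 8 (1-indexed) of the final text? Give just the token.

Hunk 1: at line 6 remove [ppgts] add [iwob] -> 11 lines: erx acy lkos wwgkc ajid mqs uno iwob crfz glpf yxv
Hunk 2: at line 7 remove [iwob,crfz] add [ozoa,bni,hums] -> 12 lines: erx acy lkos wwgkc ajid mqs uno ozoa bni hums glpf yxv
Hunk 3: at line 5 remove [uno,ozoa,bni] add [qsd] -> 10 lines: erx acy lkos wwgkc ajid mqs qsd hums glpf yxv
Hunk 4: at line 4 remove [ajid,mqs,qsd] add [uje,qgfu] -> 9 lines: erx acy lkos wwgkc uje qgfu hums glpf yxv
Hunk 5: at line 6 remove [hums] add [etey,ydewb,hkllr] -> 11 lines: erx acy lkos wwgkc uje qgfu etey ydewb hkllr glpf yxv
Hunk 6: at line 7 remove [ydewb,hkllr,glpf] add [qjrjb] -> 9 lines: erx acy lkos wwgkc uje qgfu etey qjrjb yxv
Hunk 7: at line 2 remove [wwgkc,uje,qgfu] add [weul,iesgg,huqgj] -> 9 lines: erx acy lkos weul iesgg huqgj etey qjrjb yxv
Final line 8: qjrjb

Answer: qjrjb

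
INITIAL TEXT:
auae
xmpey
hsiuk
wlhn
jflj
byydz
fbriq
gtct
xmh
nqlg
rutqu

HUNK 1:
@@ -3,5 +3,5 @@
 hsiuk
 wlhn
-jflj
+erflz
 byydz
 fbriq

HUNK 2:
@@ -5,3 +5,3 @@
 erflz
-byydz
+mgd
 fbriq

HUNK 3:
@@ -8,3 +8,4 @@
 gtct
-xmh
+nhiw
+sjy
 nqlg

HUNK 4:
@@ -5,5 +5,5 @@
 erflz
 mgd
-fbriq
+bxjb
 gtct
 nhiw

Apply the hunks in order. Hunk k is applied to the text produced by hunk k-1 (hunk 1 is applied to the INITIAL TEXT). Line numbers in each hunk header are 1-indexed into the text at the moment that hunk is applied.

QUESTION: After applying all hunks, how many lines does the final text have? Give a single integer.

Answer: 12

Derivation:
Hunk 1: at line 3 remove [jflj] add [erflz] -> 11 lines: auae xmpey hsiuk wlhn erflz byydz fbriq gtct xmh nqlg rutqu
Hunk 2: at line 5 remove [byydz] add [mgd] -> 11 lines: auae xmpey hsiuk wlhn erflz mgd fbriq gtct xmh nqlg rutqu
Hunk 3: at line 8 remove [xmh] add [nhiw,sjy] -> 12 lines: auae xmpey hsiuk wlhn erflz mgd fbriq gtct nhiw sjy nqlg rutqu
Hunk 4: at line 5 remove [fbriq] add [bxjb] -> 12 lines: auae xmpey hsiuk wlhn erflz mgd bxjb gtct nhiw sjy nqlg rutqu
Final line count: 12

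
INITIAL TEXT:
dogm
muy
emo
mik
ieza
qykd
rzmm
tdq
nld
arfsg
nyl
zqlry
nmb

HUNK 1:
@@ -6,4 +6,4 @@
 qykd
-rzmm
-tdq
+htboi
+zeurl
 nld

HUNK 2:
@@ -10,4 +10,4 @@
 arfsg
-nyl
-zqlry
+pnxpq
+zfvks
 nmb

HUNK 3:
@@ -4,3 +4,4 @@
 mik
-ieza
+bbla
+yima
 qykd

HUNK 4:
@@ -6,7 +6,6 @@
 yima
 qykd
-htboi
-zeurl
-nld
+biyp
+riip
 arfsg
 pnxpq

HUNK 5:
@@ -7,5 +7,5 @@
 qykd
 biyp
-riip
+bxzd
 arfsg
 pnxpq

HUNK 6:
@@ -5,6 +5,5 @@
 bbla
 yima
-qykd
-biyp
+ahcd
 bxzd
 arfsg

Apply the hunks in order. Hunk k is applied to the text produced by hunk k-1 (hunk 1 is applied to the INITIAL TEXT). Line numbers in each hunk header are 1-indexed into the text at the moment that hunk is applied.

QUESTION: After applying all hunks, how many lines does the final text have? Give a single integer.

Answer: 12

Derivation:
Hunk 1: at line 6 remove [rzmm,tdq] add [htboi,zeurl] -> 13 lines: dogm muy emo mik ieza qykd htboi zeurl nld arfsg nyl zqlry nmb
Hunk 2: at line 10 remove [nyl,zqlry] add [pnxpq,zfvks] -> 13 lines: dogm muy emo mik ieza qykd htboi zeurl nld arfsg pnxpq zfvks nmb
Hunk 3: at line 4 remove [ieza] add [bbla,yima] -> 14 lines: dogm muy emo mik bbla yima qykd htboi zeurl nld arfsg pnxpq zfvks nmb
Hunk 4: at line 6 remove [htboi,zeurl,nld] add [biyp,riip] -> 13 lines: dogm muy emo mik bbla yima qykd biyp riip arfsg pnxpq zfvks nmb
Hunk 5: at line 7 remove [riip] add [bxzd] -> 13 lines: dogm muy emo mik bbla yima qykd biyp bxzd arfsg pnxpq zfvks nmb
Hunk 6: at line 5 remove [qykd,biyp] add [ahcd] -> 12 lines: dogm muy emo mik bbla yima ahcd bxzd arfsg pnxpq zfvks nmb
Final line count: 12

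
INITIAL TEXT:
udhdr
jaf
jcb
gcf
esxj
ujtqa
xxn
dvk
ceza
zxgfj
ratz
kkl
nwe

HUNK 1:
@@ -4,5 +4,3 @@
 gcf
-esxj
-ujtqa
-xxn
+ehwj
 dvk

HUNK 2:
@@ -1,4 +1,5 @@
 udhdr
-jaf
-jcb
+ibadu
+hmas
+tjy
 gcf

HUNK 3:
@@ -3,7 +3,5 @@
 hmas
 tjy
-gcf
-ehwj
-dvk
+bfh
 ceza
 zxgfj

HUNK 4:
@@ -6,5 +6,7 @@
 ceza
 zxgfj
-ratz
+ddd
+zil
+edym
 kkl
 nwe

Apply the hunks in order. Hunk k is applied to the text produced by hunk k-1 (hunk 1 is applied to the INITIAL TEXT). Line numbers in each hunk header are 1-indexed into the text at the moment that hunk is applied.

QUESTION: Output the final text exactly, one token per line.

Hunk 1: at line 4 remove [esxj,ujtqa,xxn] add [ehwj] -> 11 lines: udhdr jaf jcb gcf ehwj dvk ceza zxgfj ratz kkl nwe
Hunk 2: at line 1 remove [jaf,jcb] add [ibadu,hmas,tjy] -> 12 lines: udhdr ibadu hmas tjy gcf ehwj dvk ceza zxgfj ratz kkl nwe
Hunk 3: at line 3 remove [gcf,ehwj,dvk] add [bfh] -> 10 lines: udhdr ibadu hmas tjy bfh ceza zxgfj ratz kkl nwe
Hunk 4: at line 6 remove [ratz] add [ddd,zil,edym] -> 12 lines: udhdr ibadu hmas tjy bfh ceza zxgfj ddd zil edym kkl nwe

Answer: udhdr
ibadu
hmas
tjy
bfh
ceza
zxgfj
ddd
zil
edym
kkl
nwe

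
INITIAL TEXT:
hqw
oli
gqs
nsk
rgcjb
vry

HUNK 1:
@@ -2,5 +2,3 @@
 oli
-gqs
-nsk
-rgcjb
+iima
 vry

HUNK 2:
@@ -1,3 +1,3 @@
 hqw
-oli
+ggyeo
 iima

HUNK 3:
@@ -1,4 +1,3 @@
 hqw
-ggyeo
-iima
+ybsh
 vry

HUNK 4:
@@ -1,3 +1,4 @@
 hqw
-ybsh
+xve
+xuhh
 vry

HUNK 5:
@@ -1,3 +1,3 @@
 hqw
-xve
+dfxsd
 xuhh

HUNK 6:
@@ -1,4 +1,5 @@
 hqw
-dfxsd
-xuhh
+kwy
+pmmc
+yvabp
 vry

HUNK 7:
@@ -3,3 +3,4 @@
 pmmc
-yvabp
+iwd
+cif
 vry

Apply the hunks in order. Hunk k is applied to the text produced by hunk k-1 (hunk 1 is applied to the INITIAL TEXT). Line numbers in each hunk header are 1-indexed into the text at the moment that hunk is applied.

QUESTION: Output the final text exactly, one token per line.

Hunk 1: at line 2 remove [gqs,nsk,rgcjb] add [iima] -> 4 lines: hqw oli iima vry
Hunk 2: at line 1 remove [oli] add [ggyeo] -> 4 lines: hqw ggyeo iima vry
Hunk 3: at line 1 remove [ggyeo,iima] add [ybsh] -> 3 lines: hqw ybsh vry
Hunk 4: at line 1 remove [ybsh] add [xve,xuhh] -> 4 lines: hqw xve xuhh vry
Hunk 5: at line 1 remove [xve] add [dfxsd] -> 4 lines: hqw dfxsd xuhh vry
Hunk 6: at line 1 remove [dfxsd,xuhh] add [kwy,pmmc,yvabp] -> 5 lines: hqw kwy pmmc yvabp vry
Hunk 7: at line 3 remove [yvabp] add [iwd,cif] -> 6 lines: hqw kwy pmmc iwd cif vry

Answer: hqw
kwy
pmmc
iwd
cif
vry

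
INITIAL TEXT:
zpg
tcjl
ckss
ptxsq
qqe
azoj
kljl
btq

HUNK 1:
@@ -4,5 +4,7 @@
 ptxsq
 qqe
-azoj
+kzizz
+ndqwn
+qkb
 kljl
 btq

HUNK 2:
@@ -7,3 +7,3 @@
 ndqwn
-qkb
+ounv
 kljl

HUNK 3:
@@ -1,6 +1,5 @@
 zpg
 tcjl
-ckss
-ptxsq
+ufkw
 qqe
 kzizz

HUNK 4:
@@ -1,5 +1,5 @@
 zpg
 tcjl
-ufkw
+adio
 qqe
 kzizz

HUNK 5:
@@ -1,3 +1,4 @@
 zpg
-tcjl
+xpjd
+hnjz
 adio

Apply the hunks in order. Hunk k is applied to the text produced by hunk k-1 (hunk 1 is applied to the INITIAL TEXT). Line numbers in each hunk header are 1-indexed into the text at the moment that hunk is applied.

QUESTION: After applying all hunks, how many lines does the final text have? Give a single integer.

Answer: 10

Derivation:
Hunk 1: at line 4 remove [azoj] add [kzizz,ndqwn,qkb] -> 10 lines: zpg tcjl ckss ptxsq qqe kzizz ndqwn qkb kljl btq
Hunk 2: at line 7 remove [qkb] add [ounv] -> 10 lines: zpg tcjl ckss ptxsq qqe kzizz ndqwn ounv kljl btq
Hunk 3: at line 1 remove [ckss,ptxsq] add [ufkw] -> 9 lines: zpg tcjl ufkw qqe kzizz ndqwn ounv kljl btq
Hunk 4: at line 1 remove [ufkw] add [adio] -> 9 lines: zpg tcjl adio qqe kzizz ndqwn ounv kljl btq
Hunk 5: at line 1 remove [tcjl] add [xpjd,hnjz] -> 10 lines: zpg xpjd hnjz adio qqe kzizz ndqwn ounv kljl btq
Final line count: 10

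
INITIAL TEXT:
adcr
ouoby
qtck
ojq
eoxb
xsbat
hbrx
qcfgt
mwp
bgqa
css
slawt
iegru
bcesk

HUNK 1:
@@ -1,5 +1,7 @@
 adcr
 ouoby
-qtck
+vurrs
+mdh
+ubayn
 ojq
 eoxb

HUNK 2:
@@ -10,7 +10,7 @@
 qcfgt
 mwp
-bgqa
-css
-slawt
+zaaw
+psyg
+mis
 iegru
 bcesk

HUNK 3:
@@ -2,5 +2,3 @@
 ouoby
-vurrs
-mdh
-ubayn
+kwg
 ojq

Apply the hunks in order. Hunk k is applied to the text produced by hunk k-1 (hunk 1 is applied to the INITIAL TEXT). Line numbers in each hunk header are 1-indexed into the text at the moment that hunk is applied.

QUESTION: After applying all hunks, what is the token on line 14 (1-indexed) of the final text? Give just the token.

Hunk 1: at line 1 remove [qtck] add [vurrs,mdh,ubayn] -> 16 lines: adcr ouoby vurrs mdh ubayn ojq eoxb xsbat hbrx qcfgt mwp bgqa css slawt iegru bcesk
Hunk 2: at line 10 remove [bgqa,css,slawt] add [zaaw,psyg,mis] -> 16 lines: adcr ouoby vurrs mdh ubayn ojq eoxb xsbat hbrx qcfgt mwp zaaw psyg mis iegru bcesk
Hunk 3: at line 2 remove [vurrs,mdh,ubayn] add [kwg] -> 14 lines: adcr ouoby kwg ojq eoxb xsbat hbrx qcfgt mwp zaaw psyg mis iegru bcesk
Final line 14: bcesk

Answer: bcesk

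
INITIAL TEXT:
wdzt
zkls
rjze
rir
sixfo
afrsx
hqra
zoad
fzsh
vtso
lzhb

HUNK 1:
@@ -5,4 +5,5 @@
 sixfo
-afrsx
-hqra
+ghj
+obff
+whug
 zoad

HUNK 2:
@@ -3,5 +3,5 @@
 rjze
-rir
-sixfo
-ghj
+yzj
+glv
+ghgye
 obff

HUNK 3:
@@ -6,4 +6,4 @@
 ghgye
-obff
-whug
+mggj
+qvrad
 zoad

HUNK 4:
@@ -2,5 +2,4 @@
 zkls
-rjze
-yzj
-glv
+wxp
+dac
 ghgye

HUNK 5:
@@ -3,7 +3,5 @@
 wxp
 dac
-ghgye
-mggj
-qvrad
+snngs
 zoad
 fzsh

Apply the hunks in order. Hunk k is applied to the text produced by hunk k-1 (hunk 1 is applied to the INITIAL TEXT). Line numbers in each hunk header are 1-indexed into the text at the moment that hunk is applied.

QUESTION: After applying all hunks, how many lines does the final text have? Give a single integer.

Hunk 1: at line 5 remove [afrsx,hqra] add [ghj,obff,whug] -> 12 lines: wdzt zkls rjze rir sixfo ghj obff whug zoad fzsh vtso lzhb
Hunk 2: at line 3 remove [rir,sixfo,ghj] add [yzj,glv,ghgye] -> 12 lines: wdzt zkls rjze yzj glv ghgye obff whug zoad fzsh vtso lzhb
Hunk 3: at line 6 remove [obff,whug] add [mggj,qvrad] -> 12 lines: wdzt zkls rjze yzj glv ghgye mggj qvrad zoad fzsh vtso lzhb
Hunk 4: at line 2 remove [rjze,yzj,glv] add [wxp,dac] -> 11 lines: wdzt zkls wxp dac ghgye mggj qvrad zoad fzsh vtso lzhb
Hunk 5: at line 3 remove [ghgye,mggj,qvrad] add [snngs] -> 9 lines: wdzt zkls wxp dac snngs zoad fzsh vtso lzhb
Final line count: 9

Answer: 9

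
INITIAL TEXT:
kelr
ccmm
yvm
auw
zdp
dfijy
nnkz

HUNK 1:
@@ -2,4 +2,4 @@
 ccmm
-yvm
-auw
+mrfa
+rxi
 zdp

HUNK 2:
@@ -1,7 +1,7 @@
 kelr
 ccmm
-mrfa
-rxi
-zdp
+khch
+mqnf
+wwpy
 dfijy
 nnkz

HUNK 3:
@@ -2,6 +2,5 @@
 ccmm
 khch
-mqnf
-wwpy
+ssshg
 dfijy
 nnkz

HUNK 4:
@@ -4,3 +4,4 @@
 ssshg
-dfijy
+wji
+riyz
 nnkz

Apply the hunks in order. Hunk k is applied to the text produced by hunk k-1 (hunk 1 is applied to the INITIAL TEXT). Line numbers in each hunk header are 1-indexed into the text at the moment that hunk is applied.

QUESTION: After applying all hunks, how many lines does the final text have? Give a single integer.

Hunk 1: at line 2 remove [yvm,auw] add [mrfa,rxi] -> 7 lines: kelr ccmm mrfa rxi zdp dfijy nnkz
Hunk 2: at line 1 remove [mrfa,rxi,zdp] add [khch,mqnf,wwpy] -> 7 lines: kelr ccmm khch mqnf wwpy dfijy nnkz
Hunk 3: at line 2 remove [mqnf,wwpy] add [ssshg] -> 6 lines: kelr ccmm khch ssshg dfijy nnkz
Hunk 4: at line 4 remove [dfijy] add [wji,riyz] -> 7 lines: kelr ccmm khch ssshg wji riyz nnkz
Final line count: 7

Answer: 7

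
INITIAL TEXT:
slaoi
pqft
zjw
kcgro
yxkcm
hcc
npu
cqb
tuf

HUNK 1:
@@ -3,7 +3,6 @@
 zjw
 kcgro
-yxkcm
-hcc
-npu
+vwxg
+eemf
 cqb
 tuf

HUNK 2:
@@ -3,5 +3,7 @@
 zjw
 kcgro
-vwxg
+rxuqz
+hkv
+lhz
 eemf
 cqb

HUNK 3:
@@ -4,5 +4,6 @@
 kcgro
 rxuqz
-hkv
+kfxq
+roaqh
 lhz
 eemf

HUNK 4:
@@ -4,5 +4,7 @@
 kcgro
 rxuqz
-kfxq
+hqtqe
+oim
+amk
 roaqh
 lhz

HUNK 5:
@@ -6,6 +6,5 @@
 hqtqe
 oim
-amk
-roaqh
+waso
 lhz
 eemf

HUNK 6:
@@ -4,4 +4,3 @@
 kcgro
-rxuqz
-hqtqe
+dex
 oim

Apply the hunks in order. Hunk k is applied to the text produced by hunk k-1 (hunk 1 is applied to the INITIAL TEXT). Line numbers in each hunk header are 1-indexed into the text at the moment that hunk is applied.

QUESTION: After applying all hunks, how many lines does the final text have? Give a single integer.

Answer: 11

Derivation:
Hunk 1: at line 3 remove [yxkcm,hcc,npu] add [vwxg,eemf] -> 8 lines: slaoi pqft zjw kcgro vwxg eemf cqb tuf
Hunk 2: at line 3 remove [vwxg] add [rxuqz,hkv,lhz] -> 10 lines: slaoi pqft zjw kcgro rxuqz hkv lhz eemf cqb tuf
Hunk 3: at line 4 remove [hkv] add [kfxq,roaqh] -> 11 lines: slaoi pqft zjw kcgro rxuqz kfxq roaqh lhz eemf cqb tuf
Hunk 4: at line 4 remove [kfxq] add [hqtqe,oim,amk] -> 13 lines: slaoi pqft zjw kcgro rxuqz hqtqe oim amk roaqh lhz eemf cqb tuf
Hunk 5: at line 6 remove [amk,roaqh] add [waso] -> 12 lines: slaoi pqft zjw kcgro rxuqz hqtqe oim waso lhz eemf cqb tuf
Hunk 6: at line 4 remove [rxuqz,hqtqe] add [dex] -> 11 lines: slaoi pqft zjw kcgro dex oim waso lhz eemf cqb tuf
Final line count: 11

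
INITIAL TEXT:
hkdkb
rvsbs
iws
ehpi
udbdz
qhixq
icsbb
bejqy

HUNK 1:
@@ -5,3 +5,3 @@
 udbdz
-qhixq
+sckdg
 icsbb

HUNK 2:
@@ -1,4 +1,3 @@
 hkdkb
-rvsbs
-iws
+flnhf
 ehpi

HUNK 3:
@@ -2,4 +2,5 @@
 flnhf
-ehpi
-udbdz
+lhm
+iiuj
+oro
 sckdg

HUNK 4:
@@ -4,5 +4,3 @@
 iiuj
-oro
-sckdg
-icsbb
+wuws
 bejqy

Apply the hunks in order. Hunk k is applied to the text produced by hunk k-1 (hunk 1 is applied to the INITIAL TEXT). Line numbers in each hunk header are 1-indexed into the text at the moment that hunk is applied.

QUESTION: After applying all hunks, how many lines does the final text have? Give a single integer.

Hunk 1: at line 5 remove [qhixq] add [sckdg] -> 8 lines: hkdkb rvsbs iws ehpi udbdz sckdg icsbb bejqy
Hunk 2: at line 1 remove [rvsbs,iws] add [flnhf] -> 7 lines: hkdkb flnhf ehpi udbdz sckdg icsbb bejqy
Hunk 3: at line 2 remove [ehpi,udbdz] add [lhm,iiuj,oro] -> 8 lines: hkdkb flnhf lhm iiuj oro sckdg icsbb bejqy
Hunk 4: at line 4 remove [oro,sckdg,icsbb] add [wuws] -> 6 lines: hkdkb flnhf lhm iiuj wuws bejqy
Final line count: 6

Answer: 6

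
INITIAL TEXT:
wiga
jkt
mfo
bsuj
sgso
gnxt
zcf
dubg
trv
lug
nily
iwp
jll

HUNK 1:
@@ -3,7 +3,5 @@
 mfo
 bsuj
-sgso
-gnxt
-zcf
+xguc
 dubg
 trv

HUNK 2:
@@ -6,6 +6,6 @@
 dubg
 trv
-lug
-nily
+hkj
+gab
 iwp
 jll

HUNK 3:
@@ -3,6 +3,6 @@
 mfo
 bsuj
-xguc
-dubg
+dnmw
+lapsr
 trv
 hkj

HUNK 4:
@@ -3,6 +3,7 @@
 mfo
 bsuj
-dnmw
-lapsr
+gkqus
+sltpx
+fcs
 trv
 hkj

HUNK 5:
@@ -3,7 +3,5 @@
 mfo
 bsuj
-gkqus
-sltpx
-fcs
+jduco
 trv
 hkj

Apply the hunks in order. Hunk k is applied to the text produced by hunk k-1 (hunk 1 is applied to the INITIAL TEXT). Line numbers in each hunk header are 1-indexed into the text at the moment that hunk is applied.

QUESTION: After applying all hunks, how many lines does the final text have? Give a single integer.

Hunk 1: at line 3 remove [sgso,gnxt,zcf] add [xguc] -> 11 lines: wiga jkt mfo bsuj xguc dubg trv lug nily iwp jll
Hunk 2: at line 6 remove [lug,nily] add [hkj,gab] -> 11 lines: wiga jkt mfo bsuj xguc dubg trv hkj gab iwp jll
Hunk 3: at line 3 remove [xguc,dubg] add [dnmw,lapsr] -> 11 lines: wiga jkt mfo bsuj dnmw lapsr trv hkj gab iwp jll
Hunk 4: at line 3 remove [dnmw,lapsr] add [gkqus,sltpx,fcs] -> 12 lines: wiga jkt mfo bsuj gkqus sltpx fcs trv hkj gab iwp jll
Hunk 5: at line 3 remove [gkqus,sltpx,fcs] add [jduco] -> 10 lines: wiga jkt mfo bsuj jduco trv hkj gab iwp jll
Final line count: 10

Answer: 10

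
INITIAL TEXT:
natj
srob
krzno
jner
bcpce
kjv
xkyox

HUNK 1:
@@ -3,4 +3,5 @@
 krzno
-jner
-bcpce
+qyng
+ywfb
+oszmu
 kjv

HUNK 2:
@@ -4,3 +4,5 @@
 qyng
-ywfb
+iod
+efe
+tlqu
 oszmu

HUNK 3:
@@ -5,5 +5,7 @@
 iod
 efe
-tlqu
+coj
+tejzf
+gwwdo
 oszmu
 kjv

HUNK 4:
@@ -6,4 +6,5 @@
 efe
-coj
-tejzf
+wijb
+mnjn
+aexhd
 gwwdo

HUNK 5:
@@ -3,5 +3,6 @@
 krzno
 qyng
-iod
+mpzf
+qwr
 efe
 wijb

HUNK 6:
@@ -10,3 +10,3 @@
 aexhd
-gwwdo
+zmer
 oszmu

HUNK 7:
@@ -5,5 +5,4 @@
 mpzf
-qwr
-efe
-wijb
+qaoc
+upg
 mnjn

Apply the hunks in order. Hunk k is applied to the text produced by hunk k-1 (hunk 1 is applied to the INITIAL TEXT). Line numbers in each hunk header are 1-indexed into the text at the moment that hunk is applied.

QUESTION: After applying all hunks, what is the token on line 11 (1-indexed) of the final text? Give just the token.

Hunk 1: at line 3 remove [jner,bcpce] add [qyng,ywfb,oszmu] -> 8 lines: natj srob krzno qyng ywfb oszmu kjv xkyox
Hunk 2: at line 4 remove [ywfb] add [iod,efe,tlqu] -> 10 lines: natj srob krzno qyng iod efe tlqu oszmu kjv xkyox
Hunk 3: at line 5 remove [tlqu] add [coj,tejzf,gwwdo] -> 12 lines: natj srob krzno qyng iod efe coj tejzf gwwdo oszmu kjv xkyox
Hunk 4: at line 6 remove [coj,tejzf] add [wijb,mnjn,aexhd] -> 13 lines: natj srob krzno qyng iod efe wijb mnjn aexhd gwwdo oszmu kjv xkyox
Hunk 5: at line 3 remove [iod] add [mpzf,qwr] -> 14 lines: natj srob krzno qyng mpzf qwr efe wijb mnjn aexhd gwwdo oszmu kjv xkyox
Hunk 6: at line 10 remove [gwwdo] add [zmer] -> 14 lines: natj srob krzno qyng mpzf qwr efe wijb mnjn aexhd zmer oszmu kjv xkyox
Hunk 7: at line 5 remove [qwr,efe,wijb] add [qaoc,upg] -> 13 lines: natj srob krzno qyng mpzf qaoc upg mnjn aexhd zmer oszmu kjv xkyox
Final line 11: oszmu

Answer: oszmu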